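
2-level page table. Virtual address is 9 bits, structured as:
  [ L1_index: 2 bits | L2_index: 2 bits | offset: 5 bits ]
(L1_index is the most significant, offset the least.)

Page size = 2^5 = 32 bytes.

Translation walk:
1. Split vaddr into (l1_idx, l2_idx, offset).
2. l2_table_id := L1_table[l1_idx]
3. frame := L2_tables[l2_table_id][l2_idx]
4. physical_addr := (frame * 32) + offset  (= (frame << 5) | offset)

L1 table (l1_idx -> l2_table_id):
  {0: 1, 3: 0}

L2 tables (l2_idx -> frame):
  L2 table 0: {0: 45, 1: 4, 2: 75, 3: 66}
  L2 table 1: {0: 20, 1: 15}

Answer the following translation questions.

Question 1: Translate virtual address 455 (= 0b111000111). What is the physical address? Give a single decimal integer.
vaddr = 455 = 0b111000111
Split: l1_idx=3, l2_idx=2, offset=7
L1[3] = 0
L2[0][2] = 75
paddr = 75 * 32 + 7 = 2407

Answer: 2407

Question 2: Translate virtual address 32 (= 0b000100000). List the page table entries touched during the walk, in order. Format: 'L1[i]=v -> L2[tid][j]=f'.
vaddr = 32 = 0b000100000
Split: l1_idx=0, l2_idx=1, offset=0

Answer: L1[0]=1 -> L2[1][1]=15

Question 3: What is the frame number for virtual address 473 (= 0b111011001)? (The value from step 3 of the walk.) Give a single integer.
Answer: 75

Derivation:
vaddr = 473: l1_idx=3, l2_idx=2
L1[3] = 0; L2[0][2] = 75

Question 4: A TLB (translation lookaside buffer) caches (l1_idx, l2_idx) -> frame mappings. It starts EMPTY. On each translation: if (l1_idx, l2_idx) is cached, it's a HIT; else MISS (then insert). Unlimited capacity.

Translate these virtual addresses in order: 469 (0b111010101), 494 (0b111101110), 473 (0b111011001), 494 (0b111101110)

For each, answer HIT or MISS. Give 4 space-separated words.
vaddr=469: (3,2) not in TLB -> MISS, insert
vaddr=494: (3,3) not in TLB -> MISS, insert
vaddr=473: (3,2) in TLB -> HIT
vaddr=494: (3,3) in TLB -> HIT

Answer: MISS MISS HIT HIT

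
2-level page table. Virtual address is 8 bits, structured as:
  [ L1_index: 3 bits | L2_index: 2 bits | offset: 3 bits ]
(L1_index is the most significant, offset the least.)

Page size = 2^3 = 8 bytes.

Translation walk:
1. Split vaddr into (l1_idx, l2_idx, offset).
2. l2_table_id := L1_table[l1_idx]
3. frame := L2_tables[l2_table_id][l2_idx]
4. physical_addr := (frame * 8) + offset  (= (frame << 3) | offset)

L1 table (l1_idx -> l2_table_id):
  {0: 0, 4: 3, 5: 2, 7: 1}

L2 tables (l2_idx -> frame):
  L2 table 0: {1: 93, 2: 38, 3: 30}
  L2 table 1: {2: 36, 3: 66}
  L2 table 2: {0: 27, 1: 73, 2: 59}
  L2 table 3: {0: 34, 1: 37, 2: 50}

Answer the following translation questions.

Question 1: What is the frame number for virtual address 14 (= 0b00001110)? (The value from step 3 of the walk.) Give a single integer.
vaddr = 14: l1_idx=0, l2_idx=1
L1[0] = 0; L2[0][1] = 93

Answer: 93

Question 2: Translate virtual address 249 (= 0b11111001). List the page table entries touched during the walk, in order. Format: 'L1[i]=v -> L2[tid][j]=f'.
vaddr = 249 = 0b11111001
Split: l1_idx=7, l2_idx=3, offset=1

Answer: L1[7]=1 -> L2[1][3]=66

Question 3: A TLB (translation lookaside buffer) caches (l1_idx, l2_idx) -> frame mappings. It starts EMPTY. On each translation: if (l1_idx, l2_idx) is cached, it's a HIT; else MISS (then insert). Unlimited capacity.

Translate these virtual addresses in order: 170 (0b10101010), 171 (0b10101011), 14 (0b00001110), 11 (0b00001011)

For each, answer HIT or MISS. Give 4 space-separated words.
vaddr=170: (5,1) not in TLB -> MISS, insert
vaddr=171: (5,1) in TLB -> HIT
vaddr=14: (0,1) not in TLB -> MISS, insert
vaddr=11: (0,1) in TLB -> HIT

Answer: MISS HIT MISS HIT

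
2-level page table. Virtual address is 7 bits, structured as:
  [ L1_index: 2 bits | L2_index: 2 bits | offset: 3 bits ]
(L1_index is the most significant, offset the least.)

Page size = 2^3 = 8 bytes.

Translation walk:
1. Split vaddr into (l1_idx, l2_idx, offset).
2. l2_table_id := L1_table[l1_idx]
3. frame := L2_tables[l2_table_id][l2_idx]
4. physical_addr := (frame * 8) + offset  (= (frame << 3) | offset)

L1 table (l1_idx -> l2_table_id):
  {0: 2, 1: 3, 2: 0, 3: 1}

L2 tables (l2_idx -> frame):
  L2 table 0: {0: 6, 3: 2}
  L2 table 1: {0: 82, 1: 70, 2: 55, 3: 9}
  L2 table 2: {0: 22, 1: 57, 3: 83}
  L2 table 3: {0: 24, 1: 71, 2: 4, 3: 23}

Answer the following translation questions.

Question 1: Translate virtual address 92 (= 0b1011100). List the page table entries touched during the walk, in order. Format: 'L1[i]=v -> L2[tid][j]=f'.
Answer: L1[2]=0 -> L2[0][3]=2

Derivation:
vaddr = 92 = 0b1011100
Split: l1_idx=2, l2_idx=3, offset=4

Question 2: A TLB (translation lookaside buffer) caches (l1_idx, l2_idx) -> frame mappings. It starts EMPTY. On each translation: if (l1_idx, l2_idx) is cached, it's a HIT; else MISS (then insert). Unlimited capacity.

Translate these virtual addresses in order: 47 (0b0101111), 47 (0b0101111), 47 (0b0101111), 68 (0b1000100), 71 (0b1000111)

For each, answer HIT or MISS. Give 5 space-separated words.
vaddr=47: (1,1) not in TLB -> MISS, insert
vaddr=47: (1,1) in TLB -> HIT
vaddr=47: (1,1) in TLB -> HIT
vaddr=68: (2,0) not in TLB -> MISS, insert
vaddr=71: (2,0) in TLB -> HIT

Answer: MISS HIT HIT MISS HIT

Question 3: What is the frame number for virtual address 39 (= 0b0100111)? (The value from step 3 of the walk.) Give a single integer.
vaddr = 39: l1_idx=1, l2_idx=0
L1[1] = 3; L2[3][0] = 24

Answer: 24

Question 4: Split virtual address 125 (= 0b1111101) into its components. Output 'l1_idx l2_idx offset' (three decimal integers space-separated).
vaddr = 125 = 0b1111101
  top 2 bits -> l1_idx = 3
  next 2 bits -> l2_idx = 3
  bottom 3 bits -> offset = 5

Answer: 3 3 5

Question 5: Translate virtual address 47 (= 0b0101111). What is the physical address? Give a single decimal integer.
vaddr = 47 = 0b0101111
Split: l1_idx=1, l2_idx=1, offset=7
L1[1] = 3
L2[3][1] = 71
paddr = 71 * 8 + 7 = 575

Answer: 575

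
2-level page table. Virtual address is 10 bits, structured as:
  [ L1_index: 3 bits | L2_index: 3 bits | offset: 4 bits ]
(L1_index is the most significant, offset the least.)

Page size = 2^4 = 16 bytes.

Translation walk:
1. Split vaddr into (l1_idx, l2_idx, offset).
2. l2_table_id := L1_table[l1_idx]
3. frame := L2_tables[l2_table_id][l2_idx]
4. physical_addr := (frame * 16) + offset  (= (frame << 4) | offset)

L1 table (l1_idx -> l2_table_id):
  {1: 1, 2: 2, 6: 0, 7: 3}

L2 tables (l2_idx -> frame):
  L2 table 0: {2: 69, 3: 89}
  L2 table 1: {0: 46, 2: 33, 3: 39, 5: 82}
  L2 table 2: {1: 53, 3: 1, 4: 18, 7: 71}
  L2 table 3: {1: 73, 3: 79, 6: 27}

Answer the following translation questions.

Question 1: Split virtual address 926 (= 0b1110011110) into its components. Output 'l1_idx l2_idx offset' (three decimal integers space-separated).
vaddr = 926 = 0b1110011110
  top 3 bits -> l1_idx = 7
  next 3 bits -> l2_idx = 1
  bottom 4 bits -> offset = 14

Answer: 7 1 14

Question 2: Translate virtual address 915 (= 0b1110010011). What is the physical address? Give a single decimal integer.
vaddr = 915 = 0b1110010011
Split: l1_idx=7, l2_idx=1, offset=3
L1[7] = 3
L2[3][1] = 73
paddr = 73 * 16 + 3 = 1171

Answer: 1171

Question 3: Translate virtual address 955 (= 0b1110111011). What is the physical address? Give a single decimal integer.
vaddr = 955 = 0b1110111011
Split: l1_idx=7, l2_idx=3, offset=11
L1[7] = 3
L2[3][3] = 79
paddr = 79 * 16 + 11 = 1275

Answer: 1275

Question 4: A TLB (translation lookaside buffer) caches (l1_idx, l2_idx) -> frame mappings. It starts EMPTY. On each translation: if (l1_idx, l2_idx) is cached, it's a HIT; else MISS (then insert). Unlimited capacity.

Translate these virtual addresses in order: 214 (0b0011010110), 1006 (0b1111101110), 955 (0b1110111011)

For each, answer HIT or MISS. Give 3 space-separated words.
Answer: MISS MISS MISS

Derivation:
vaddr=214: (1,5) not in TLB -> MISS, insert
vaddr=1006: (7,6) not in TLB -> MISS, insert
vaddr=955: (7,3) not in TLB -> MISS, insert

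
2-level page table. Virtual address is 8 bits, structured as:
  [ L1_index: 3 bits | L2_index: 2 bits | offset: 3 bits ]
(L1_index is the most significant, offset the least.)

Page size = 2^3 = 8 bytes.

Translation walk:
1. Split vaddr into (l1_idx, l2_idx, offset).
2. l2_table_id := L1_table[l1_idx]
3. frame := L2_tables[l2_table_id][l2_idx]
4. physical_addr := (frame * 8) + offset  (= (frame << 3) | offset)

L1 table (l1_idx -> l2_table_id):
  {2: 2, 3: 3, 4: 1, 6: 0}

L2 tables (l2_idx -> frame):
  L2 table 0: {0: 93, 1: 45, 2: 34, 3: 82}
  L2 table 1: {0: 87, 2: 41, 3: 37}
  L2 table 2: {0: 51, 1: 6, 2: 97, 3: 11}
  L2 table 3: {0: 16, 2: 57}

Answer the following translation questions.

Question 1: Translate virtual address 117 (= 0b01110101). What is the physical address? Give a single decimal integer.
vaddr = 117 = 0b01110101
Split: l1_idx=3, l2_idx=2, offset=5
L1[3] = 3
L2[3][2] = 57
paddr = 57 * 8 + 5 = 461

Answer: 461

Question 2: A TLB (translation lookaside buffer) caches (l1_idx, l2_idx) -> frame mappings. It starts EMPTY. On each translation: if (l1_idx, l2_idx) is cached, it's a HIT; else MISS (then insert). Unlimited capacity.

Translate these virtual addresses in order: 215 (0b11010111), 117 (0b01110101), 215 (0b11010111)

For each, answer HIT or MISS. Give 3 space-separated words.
Answer: MISS MISS HIT

Derivation:
vaddr=215: (6,2) not in TLB -> MISS, insert
vaddr=117: (3,2) not in TLB -> MISS, insert
vaddr=215: (6,2) in TLB -> HIT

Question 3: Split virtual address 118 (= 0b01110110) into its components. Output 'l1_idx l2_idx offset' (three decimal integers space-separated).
Answer: 3 2 6

Derivation:
vaddr = 118 = 0b01110110
  top 3 bits -> l1_idx = 3
  next 2 bits -> l2_idx = 2
  bottom 3 bits -> offset = 6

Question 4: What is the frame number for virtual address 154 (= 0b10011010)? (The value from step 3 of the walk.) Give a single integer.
vaddr = 154: l1_idx=4, l2_idx=3
L1[4] = 1; L2[1][3] = 37

Answer: 37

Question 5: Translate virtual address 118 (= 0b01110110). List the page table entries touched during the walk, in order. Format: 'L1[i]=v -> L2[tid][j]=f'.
Answer: L1[3]=3 -> L2[3][2]=57

Derivation:
vaddr = 118 = 0b01110110
Split: l1_idx=3, l2_idx=2, offset=6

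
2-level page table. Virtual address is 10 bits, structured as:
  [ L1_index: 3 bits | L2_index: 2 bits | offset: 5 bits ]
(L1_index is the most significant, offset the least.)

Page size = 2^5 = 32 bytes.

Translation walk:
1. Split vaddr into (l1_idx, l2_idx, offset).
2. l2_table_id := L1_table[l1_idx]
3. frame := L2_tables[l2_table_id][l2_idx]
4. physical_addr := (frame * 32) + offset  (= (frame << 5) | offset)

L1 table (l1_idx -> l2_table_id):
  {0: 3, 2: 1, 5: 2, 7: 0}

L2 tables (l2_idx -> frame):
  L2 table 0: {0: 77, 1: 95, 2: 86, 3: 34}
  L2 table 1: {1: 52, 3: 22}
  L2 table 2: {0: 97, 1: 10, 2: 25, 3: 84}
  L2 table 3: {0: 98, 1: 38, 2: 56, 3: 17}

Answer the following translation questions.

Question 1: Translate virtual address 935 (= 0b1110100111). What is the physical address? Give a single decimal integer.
Answer: 3047

Derivation:
vaddr = 935 = 0b1110100111
Split: l1_idx=7, l2_idx=1, offset=7
L1[7] = 0
L2[0][1] = 95
paddr = 95 * 32 + 7 = 3047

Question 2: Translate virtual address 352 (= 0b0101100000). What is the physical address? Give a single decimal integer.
vaddr = 352 = 0b0101100000
Split: l1_idx=2, l2_idx=3, offset=0
L1[2] = 1
L2[1][3] = 22
paddr = 22 * 32 + 0 = 704

Answer: 704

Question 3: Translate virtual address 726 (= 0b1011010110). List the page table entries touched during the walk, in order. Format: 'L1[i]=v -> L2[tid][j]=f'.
Answer: L1[5]=2 -> L2[2][2]=25

Derivation:
vaddr = 726 = 0b1011010110
Split: l1_idx=5, l2_idx=2, offset=22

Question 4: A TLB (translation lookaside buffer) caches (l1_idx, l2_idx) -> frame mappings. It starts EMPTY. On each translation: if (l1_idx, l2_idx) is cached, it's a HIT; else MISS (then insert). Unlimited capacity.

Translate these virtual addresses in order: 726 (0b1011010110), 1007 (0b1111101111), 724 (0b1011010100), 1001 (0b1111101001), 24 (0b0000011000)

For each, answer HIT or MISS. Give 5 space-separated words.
Answer: MISS MISS HIT HIT MISS

Derivation:
vaddr=726: (5,2) not in TLB -> MISS, insert
vaddr=1007: (7,3) not in TLB -> MISS, insert
vaddr=724: (5,2) in TLB -> HIT
vaddr=1001: (7,3) in TLB -> HIT
vaddr=24: (0,0) not in TLB -> MISS, insert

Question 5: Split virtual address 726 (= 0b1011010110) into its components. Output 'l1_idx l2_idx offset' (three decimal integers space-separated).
Answer: 5 2 22

Derivation:
vaddr = 726 = 0b1011010110
  top 3 bits -> l1_idx = 5
  next 2 bits -> l2_idx = 2
  bottom 5 bits -> offset = 22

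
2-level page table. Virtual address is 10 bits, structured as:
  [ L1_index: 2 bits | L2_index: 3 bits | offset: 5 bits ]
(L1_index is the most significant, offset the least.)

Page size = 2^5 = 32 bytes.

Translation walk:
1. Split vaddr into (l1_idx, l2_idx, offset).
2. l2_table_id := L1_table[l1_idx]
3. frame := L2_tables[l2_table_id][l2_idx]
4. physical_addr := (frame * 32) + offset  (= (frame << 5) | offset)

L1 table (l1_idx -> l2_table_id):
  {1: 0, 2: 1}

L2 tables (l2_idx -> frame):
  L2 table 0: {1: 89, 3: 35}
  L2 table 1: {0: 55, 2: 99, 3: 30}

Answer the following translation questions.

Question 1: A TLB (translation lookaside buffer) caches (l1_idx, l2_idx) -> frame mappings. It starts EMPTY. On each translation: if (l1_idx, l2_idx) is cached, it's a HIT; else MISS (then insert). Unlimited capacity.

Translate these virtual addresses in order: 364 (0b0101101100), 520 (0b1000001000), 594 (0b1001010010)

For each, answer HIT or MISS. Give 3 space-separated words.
Answer: MISS MISS MISS

Derivation:
vaddr=364: (1,3) not in TLB -> MISS, insert
vaddr=520: (2,0) not in TLB -> MISS, insert
vaddr=594: (2,2) not in TLB -> MISS, insert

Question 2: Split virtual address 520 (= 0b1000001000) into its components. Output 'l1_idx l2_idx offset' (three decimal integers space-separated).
Answer: 2 0 8

Derivation:
vaddr = 520 = 0b1000001000
  top 2 bits -> l1_idx = 2
  next 3 bits -> l2_idx = 0
  bottom 5 bits -> offset = 8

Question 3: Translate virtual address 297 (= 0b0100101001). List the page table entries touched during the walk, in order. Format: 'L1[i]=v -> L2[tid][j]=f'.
vaddr = 297 = 0b0100101001
Split: l1_idx=1, l2_idx=1, offset=9

Answer: L1[1]=0 -> L2[0][1]=89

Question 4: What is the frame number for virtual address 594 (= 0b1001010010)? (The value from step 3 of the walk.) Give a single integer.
Answer: 99

Derivation:
vaddr = 594: l1_idx=2, l2_idx=2
L1[2] = 1; L2[1][2] = 99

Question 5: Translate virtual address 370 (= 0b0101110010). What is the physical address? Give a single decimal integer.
Answer: 1138

Derivation:
vaddr = 370 = 0b0101110010
Split: l1_idx=1, l2_idx=3, offset=18
L1[1] = 0
L2[0][3] = 35
paddr = 35 * 32 + 18 = 1138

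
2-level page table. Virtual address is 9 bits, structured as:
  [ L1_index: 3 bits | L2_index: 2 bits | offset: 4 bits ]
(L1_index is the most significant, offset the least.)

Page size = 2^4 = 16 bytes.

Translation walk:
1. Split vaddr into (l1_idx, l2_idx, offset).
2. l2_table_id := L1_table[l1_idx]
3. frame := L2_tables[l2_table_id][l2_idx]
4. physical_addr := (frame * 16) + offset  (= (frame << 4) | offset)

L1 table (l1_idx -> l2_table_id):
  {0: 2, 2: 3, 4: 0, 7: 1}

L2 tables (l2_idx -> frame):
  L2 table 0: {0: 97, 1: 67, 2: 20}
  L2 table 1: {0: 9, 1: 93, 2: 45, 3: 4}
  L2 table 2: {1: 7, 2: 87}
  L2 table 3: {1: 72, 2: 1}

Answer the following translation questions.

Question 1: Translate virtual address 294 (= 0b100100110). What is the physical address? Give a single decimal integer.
Answer: 326

Derivation:
vaddr = 294 = 0b100100110
Split: l1_idx=4, l2_idx=2, offset=6
L1[4] = 0
L2[0][2] = 20
paddr = 20 * 16 + 6 = 326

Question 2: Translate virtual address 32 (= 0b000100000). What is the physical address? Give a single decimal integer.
Answer: 1392

Derivation:
vaddr = 32 = 0b000100000
Split: l1_idx=0, l2_idx=2, offset=0
L1[0] = 2
L2[2][2] = 87
paddr = 87 * 16 + 0 = 1392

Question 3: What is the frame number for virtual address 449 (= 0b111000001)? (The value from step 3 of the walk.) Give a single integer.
vaddr = 449: l1_idx=7, l2_idx=0
L1[7] = 1; L2[1][0] = 9

Answer: 9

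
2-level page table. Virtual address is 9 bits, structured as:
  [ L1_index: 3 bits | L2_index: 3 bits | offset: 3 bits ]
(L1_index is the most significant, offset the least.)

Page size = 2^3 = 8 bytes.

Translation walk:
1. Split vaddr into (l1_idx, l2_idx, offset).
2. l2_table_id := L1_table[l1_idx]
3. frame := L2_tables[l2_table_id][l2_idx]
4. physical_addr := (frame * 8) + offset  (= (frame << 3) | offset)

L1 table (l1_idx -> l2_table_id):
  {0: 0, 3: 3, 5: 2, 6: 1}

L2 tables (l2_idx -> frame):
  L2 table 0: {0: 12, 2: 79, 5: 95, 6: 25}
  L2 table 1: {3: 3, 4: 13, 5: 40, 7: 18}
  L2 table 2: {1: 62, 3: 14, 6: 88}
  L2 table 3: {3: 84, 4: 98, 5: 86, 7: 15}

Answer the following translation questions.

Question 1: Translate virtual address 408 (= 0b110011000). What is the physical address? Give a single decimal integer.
vaddr = 408 = 0b110011000
Split: l1_idx=6, l2_idx=3, offset=0
L1[6] = 1
L2[1][3] = 3
paddr = 3 * 8 + 0 = 24

Answer: 24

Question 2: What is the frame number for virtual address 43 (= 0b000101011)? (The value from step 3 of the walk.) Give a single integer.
vaddr = 43: l1_idx=0, l2_idx=5
L1[0] = 0; L2[0][5] = 95

Answer: 95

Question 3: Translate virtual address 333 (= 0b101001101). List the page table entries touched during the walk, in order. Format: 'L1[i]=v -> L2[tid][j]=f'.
vaddr = 333 = 0b101001101
Split: l1_idx=5, l2_idx=1, offset=5

Answer: L1[5]=2 -> L2[2][1]=62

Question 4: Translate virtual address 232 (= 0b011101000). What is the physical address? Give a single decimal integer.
Answer: 688

Derivation:
vaddr = 232 = 0b011101000
Split: l1_idx=3, l2_idx=5, offset=0
L1[3] = 3
L2[3][5] = 86
paddr = 86 * 8 + 0 = 688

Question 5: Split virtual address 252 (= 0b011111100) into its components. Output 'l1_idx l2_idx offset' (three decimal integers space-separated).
Answer: 3 7 4

Derivation:
vaddr = 252 = 0b011111100
  top 3 bits -> l1_idx = 3
  next 3 bits -> l2_idx = 7
  bottom 3 bits -> offset = 4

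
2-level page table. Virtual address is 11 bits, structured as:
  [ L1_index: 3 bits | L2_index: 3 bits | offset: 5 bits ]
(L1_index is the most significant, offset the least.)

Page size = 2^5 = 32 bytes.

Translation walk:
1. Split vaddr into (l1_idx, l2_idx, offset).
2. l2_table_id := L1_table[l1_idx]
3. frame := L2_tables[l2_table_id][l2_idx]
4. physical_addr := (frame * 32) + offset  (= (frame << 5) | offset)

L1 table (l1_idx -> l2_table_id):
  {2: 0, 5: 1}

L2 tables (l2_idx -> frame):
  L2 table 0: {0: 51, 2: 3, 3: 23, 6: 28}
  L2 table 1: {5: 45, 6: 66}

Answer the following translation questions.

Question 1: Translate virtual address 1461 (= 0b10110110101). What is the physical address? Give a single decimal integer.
Answer: 1461

Derivation:
vaddr = 1461 = 0b10110110101
Split: l1_idx=5, l2_idx=5, offset=21
L1[5] = 1
L2[1][5] = 45
paddr = 45 * 32 + 21 = 1461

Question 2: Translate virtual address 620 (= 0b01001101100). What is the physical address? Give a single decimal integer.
vaddr = 620 = 0b01001101100
Split: l1_idx=2, l2_idx=3, offset=12
L1[2] = 0
L2[0][3] = 23
paddr = 23 * 32 + 12 = 748

Answer: 748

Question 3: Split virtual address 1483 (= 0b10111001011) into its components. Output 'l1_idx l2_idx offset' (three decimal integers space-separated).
Answer: 5 6 11

Derivation:
vaddr = 1483 = 0b10111001011
  top 3 bits -> l1_idx = 5
  next 3 bits -> l2_idx = 6
  bottom 5 bits -> offset = 11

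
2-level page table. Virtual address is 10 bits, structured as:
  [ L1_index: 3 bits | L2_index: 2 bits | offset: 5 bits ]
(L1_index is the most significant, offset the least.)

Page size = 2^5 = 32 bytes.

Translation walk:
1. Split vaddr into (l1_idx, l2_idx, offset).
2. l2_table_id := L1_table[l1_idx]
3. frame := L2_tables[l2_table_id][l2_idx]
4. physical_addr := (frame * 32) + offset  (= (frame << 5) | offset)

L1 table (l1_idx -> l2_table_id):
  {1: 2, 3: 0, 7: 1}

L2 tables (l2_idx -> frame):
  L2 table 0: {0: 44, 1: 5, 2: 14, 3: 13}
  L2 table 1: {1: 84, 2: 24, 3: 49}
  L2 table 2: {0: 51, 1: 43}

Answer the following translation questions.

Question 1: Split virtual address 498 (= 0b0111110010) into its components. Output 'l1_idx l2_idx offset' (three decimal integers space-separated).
Answer: 3 3 18

Derivation:
vaddr = 498 = 0b0111110010
  top 3 bits -> l1_idx = 3
  next 2 bits -> l2_idx = 3
  bottom 5 bits -> offset = 18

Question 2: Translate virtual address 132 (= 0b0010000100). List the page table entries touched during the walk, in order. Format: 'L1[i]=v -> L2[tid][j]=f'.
Answer: L1[1]=2 -> L2[2][0]=51

Derivation:
vaddr = 132 = 0b0010000100
Split: l1_idx=1, l2_idx=0, offset=4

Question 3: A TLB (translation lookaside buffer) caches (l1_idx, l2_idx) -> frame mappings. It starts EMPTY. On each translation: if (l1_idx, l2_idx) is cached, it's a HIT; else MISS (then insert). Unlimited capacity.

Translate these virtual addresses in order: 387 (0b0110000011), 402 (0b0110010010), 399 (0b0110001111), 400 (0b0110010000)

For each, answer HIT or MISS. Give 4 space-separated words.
vaddr=387: (3,0) not in TLB -> MISS, insert
vaddr=402: (3,0) in TLB -> HIT
vaddr=399: (3,0) in TLB -> HIT
vaddr=400: (3,0) in TLB -> HIT

Answer: MISS HIT HIT HIT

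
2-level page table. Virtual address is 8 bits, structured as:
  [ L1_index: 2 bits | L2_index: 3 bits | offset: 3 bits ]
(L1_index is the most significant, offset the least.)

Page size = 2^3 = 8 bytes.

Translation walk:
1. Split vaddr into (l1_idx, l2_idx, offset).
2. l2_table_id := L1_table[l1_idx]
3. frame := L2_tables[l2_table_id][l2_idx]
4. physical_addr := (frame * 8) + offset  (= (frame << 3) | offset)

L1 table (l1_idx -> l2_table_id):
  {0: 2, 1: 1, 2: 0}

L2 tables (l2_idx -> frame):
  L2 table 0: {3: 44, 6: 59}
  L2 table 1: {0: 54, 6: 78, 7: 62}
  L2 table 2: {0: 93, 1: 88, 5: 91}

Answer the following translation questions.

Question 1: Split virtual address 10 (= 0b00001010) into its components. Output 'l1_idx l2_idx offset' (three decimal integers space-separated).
vaddr = 10 = 0b00001010
  top 2 bits -> l1_idx = 0
  next 3 bits -> l2_idx = 1
  bottom 3 bits -> offset = 2

Answer: 0 1 2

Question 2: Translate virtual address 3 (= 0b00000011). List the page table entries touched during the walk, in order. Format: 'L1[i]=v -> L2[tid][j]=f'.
Answer: L1[0]=2 -> L2[2][0]=93

Derivation:
vaddr = 3 = 0b00000011
Split: l1_idx=0, l2_idx=0, offset=3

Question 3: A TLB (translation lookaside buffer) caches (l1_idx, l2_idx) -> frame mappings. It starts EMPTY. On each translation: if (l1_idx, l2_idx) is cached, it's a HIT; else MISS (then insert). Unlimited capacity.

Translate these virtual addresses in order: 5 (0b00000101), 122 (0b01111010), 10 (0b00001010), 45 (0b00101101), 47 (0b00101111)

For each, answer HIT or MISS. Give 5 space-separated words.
Answer: MISS MISS MISS MISS HIT

Derivation:
vaddr=5: (0,0) not in TLB -> MISS, insert
vaddr=122: (1,7) not in TLB -> MISS, insert
vaddr=10: (0,1) not in TLB -> MISS, insert
vaddr=45: (0,5) not in TLB -> MISS, insert
vaddr=47: (0,5) in TLB -> HIT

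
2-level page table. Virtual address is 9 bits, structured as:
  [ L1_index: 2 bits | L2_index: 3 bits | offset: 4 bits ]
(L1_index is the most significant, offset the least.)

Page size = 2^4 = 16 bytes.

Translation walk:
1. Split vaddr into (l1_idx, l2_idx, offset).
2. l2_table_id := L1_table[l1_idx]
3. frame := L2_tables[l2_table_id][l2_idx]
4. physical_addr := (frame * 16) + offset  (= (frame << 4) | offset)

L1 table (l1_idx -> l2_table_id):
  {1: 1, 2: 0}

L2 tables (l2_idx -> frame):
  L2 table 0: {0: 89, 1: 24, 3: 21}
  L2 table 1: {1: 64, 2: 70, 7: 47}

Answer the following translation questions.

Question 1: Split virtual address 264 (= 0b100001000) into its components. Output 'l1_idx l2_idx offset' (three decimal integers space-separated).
vaddr = 264 = 0b100001000
  top 2 bits -> l1_idx = 2
  next 3 bits -> l2_idx = 0
  bottom 4 bits -> offset = 8

Answer: 2 0 8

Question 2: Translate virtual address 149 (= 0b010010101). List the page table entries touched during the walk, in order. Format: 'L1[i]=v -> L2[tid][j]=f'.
Answer: L1[1]=1 -> L2[1][1]=64

Derivation:
vaddr = 149 = 0b010010101
Split: l1_idx=1, l2_idx=1, offset=5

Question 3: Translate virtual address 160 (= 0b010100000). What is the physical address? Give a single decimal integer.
vaddr = 160 = 0b010100000
Split: l1_idx=1, l2_idx=2, offset=0
L1[1] = 1
L2[1][2] = 70
paddr = 70 * 16 + 0 = 1120

Answer: 1120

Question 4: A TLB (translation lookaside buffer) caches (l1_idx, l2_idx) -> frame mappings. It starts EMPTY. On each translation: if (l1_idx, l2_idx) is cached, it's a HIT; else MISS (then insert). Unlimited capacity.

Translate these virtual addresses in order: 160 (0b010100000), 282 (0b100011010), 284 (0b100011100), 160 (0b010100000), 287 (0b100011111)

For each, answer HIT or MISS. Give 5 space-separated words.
vaddr=160: (1,2) not in TLB -> MISS, insert
vaddr=282: (2,1) not in TLB -> MISS, insert
vaddr=284: (2,1) in TLB -> HIT
vaddr=160: (1,2) in TLB -> HIT
vaddr=287: (2,1) in TLB -> HIT

Answer: MISS MISS HIT HIT HIT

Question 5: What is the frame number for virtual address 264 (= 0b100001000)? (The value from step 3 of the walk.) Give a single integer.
vaddr = 264: l1_idx=2, l2_idx=0
L1[2] = 0; L2[0][0] = 89

Answer: 89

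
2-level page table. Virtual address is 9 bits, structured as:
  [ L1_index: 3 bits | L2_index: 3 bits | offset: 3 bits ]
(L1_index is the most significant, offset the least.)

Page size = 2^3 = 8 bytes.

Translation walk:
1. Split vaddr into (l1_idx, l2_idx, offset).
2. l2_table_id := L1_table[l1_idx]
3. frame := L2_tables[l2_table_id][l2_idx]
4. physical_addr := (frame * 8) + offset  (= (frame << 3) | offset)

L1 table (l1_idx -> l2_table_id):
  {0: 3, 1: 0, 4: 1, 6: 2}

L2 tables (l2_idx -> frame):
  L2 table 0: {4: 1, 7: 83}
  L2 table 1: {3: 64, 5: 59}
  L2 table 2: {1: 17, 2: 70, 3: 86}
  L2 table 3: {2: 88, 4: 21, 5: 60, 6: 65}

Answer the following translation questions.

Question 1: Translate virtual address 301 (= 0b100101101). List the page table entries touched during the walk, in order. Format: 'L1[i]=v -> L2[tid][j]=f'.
Answer: L1[4]=1 -> L2[1][5]=59

Derivation:
vaddr = 301 = 0b100101101
Split: l1_idx=4, l2_idx=5, offset=5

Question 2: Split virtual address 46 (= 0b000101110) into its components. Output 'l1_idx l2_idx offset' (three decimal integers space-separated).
vaddr = 46 = 0b000101110
  top 3 bits -> l1_idx = 0
  next 3 bits -> l2_idx = 5
  bottom 3 bits -> offset = 6

Answer: 0 5 6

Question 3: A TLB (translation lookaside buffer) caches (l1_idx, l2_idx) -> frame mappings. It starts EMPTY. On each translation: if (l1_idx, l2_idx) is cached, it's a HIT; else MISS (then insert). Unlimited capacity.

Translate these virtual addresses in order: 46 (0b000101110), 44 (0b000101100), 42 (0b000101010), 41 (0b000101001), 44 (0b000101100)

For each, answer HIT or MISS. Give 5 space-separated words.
Answer: MISS HIT HIT HIT HIT

Derivation:
vaddr=46: (0,5) not in TLB -> MISS, insert
vaddr=44: (0,5) in TLB -> HIT
vaddr=42: (0,5) in TLB -> HIT
vaddr=41: (0,5) in TLB -> HIT
vaddr=44: (0,5) in TLB -> HIT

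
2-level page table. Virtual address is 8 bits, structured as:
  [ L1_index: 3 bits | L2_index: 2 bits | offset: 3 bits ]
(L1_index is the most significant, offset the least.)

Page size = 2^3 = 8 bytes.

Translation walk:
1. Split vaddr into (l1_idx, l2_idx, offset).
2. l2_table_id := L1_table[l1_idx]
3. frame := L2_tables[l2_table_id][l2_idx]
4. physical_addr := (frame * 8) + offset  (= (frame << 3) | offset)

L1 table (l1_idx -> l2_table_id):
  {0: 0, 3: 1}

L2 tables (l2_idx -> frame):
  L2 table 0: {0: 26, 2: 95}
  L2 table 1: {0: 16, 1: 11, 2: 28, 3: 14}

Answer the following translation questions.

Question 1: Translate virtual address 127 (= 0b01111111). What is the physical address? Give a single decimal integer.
Answer: 119

Derivation:
vaddr = 127 = 0b01111111
Split: l1_idx=3, l2_idx=3, offset=7
L1[3] = 1
L2[1][3] = 14
paddr = 14 * 8 + 7 = 119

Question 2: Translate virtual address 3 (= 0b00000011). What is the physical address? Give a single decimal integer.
vaddr = 3 = 0b00000011
Split: l1_idx=0, l2_idx=0, offset=3
L1[0] = 0
L2[0][0] = 26
paddr = 26 * 8 + 3 = 211

Answer: 211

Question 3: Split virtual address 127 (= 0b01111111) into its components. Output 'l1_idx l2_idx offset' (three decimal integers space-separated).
Answer: 3 3 7

Derivation:
vaddr = 127 = 0b01111111
  top 3 bits -> l1_idx = 3
  next 2 bits -> l2_idx = 3
  bottom 3 bits -> offset = 7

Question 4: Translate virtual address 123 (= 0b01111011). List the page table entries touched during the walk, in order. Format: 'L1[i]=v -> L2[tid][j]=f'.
Answer: L1[3]=1 -> L2[1][3]=14

Derivation:
vaddr = 123 = 0b01111011
Split: l1_idx=3, l2_idx=3, offset=3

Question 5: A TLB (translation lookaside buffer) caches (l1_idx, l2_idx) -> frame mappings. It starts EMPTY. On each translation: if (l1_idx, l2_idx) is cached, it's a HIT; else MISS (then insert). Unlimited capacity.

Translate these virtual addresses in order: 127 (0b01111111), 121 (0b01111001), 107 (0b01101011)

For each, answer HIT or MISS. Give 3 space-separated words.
vaddr=127: (3,3) not in TLB -> MISS, insert
vaddr=121: (3,3) in TLB -> HIT
vaddr=107: (3,1) not in TLB -> MISS, insert

Answer: MISS HIT MISS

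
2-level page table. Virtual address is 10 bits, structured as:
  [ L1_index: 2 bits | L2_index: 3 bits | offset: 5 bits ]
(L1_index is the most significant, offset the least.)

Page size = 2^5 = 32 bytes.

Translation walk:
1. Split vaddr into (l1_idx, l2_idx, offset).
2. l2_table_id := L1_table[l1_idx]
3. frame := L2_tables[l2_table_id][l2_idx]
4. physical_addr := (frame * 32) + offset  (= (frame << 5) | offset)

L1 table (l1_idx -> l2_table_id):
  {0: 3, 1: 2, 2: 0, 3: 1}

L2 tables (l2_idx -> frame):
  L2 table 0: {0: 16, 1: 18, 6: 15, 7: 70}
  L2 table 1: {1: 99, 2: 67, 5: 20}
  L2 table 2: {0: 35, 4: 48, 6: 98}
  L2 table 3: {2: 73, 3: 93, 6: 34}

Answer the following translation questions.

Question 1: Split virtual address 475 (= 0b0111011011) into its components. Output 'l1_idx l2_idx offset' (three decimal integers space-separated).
vaddr = 475 = 0b0111011011
  top 2 bits -> l1_idx = 1
  next 3 bits -> l2_idx = 6
  bottom 5 bits -> offset = 27

Answer: 1 6 27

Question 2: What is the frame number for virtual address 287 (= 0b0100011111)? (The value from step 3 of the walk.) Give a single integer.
Answer: 35

Derivation:
vaddr = 287: l1_idx=1, l2_idx=0
L1[1] = 2; L2[2][0] = 35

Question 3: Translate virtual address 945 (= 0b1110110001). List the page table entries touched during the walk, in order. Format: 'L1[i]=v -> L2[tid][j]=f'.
Answer: L1[3]=1 -> L2[1][5]=20

Derivation:
vaddr = 945 = 0b1110110001
Split: l1_idx=3, l2_idx=5, offset=17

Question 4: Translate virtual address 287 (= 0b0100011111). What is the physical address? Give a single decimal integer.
vaddr = 287 = 0b0100011111
Split: l1_idx=1, l2_idx=0, offset=31
L1[1] = 2
L2[2][0] = 35
paddr = 35 * 32 + 31 = 1151

Answer: 1151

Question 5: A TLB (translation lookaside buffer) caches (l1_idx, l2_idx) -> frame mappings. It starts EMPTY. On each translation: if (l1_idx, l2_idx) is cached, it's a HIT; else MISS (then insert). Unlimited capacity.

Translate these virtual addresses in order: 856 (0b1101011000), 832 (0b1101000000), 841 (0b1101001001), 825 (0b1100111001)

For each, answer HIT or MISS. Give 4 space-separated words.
vaddr=856: (3,2) not in TLB -> MISS, insert
vaddr=832: (3,2) in TLB -> HIT
vaddr=841: (3,2) in TLB -> HIT
vaddr=825: (3,1) not in TLB -> MISS, insert

Answer: MISS HIT HIT MISS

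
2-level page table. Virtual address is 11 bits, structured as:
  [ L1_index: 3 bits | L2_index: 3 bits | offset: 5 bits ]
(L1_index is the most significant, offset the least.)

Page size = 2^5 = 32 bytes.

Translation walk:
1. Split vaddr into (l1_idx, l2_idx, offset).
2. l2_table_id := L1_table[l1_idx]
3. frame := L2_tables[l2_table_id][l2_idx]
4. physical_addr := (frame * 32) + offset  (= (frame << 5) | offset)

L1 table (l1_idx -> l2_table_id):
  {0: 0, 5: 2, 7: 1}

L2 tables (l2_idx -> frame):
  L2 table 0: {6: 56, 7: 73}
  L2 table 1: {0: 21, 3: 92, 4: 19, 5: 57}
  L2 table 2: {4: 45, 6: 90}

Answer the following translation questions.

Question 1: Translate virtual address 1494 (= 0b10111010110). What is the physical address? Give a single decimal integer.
vaddr = 1494 = 0b10111010110
Split: l1_idx=5, l2_idx=6, offset=22
L1[5] = 2
L2[2][6] = 90
paddr = 90 * 32 + 22 = 2902

Answer: 2902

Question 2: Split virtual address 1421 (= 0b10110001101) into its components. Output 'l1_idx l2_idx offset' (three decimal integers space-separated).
vaddr = 1421 = 0b10110001101
  top 3 bits -> l1_idx = 5
  next 3 bits -> l2_idx = 4
  bottom 5 bits -> offset = 13

Answer: 5 4 13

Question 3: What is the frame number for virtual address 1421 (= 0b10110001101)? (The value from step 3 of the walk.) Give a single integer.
Answer: 45

Derivation:
vaddr = 1421: l1_idx=5, l2_idx=4
L1[5] = 2; L2[2][4] = 45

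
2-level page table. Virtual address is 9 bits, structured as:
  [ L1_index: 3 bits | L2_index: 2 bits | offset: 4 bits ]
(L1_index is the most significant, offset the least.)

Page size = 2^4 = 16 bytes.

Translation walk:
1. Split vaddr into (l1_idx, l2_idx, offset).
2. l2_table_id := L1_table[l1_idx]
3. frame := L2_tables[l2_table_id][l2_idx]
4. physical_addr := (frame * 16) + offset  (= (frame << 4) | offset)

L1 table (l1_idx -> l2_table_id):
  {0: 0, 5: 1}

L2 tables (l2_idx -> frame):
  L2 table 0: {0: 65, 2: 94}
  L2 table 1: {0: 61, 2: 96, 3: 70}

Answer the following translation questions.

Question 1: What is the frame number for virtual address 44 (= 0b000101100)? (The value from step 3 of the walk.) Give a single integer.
Answer: 94

Derivation:
vaddr = 44: l1_idx=0, l2_idx=2
L1[0] = 0; L2[0][2] = 94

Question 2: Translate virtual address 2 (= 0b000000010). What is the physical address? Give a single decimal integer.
vaddr = 2 = 0b000000010
Split: l1_idx=0, l2_idx=0, offset=2
L1[0] = 0
L2[0][0] = 65
paddr = 65 * 16 + 2 = 1042

Answer: 1042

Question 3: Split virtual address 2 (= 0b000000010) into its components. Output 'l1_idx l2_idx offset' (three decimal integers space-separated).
vaddr = 2 = 0b000000010
  top 3 bits -> l1_idx = 0
  next 2 bits -> l2_idx = 0
  bottom 4 bits -> offset = 2

Answer: 0 0 2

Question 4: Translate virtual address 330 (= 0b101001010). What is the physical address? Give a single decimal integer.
vaddr = 330 = 0b101001010
Split: l1_idx=5, l2_idx=0, offset=10
L1[5] = 1
L2[1][0] = 61
paddr = 61 * 16 + 10 = 986

Answer: 986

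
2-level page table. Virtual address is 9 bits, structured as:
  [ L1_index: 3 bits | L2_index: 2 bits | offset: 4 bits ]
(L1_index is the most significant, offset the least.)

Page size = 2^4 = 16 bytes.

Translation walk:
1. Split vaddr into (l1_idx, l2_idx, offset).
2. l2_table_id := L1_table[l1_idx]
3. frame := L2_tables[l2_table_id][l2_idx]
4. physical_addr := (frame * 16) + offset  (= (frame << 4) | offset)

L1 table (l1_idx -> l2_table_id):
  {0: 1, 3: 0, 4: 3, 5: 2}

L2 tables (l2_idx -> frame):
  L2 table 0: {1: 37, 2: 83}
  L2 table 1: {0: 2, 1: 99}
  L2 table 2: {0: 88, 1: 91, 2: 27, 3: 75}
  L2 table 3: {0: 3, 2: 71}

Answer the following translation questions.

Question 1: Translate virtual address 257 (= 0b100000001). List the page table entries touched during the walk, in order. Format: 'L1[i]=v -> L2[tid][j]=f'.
Answer: L1[4]=3 -> L2[3][0]=3

Derivation:
vaddr = 257 = 0b100000001
Split: l1_idx=4, l2_idx=0, offset=1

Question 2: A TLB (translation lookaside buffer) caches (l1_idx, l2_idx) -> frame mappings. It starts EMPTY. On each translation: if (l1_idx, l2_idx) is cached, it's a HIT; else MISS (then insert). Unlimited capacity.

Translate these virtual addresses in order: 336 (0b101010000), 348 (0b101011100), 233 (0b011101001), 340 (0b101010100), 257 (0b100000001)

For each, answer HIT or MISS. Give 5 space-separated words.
vaddr=336: (5,1) not in TLB -> MISS, insert
vaddr=348: (5,1) in TLB -> HIT
vaddr=233: (3,2) not in TLB -> MISS, insert
vaddr=340: (5,1) in TLB -> HIT
vaddr=257: (4,0) not in TLB -> MISS, insert

Answer: MISS HIT MISS HIT MISS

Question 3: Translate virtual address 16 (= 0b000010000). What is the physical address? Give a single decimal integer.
vaddr = 16 = 0b000010000
Split: l1_idx=0, l2_idx=1, offset=0
L1[0] = 1
L2[1][1] = 99
paddr = 99 * 16 + 0 = 1584

Answer: 1584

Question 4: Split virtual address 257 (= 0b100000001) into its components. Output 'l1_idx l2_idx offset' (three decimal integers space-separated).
Answer: 4 0 1

Derivation:
vaddr = 257 = 0b100000001
  top 3 bits -> l1_idx = 4
  next 2 bits -> l2_idx = 0
  bottom 4 bits -> offset = 1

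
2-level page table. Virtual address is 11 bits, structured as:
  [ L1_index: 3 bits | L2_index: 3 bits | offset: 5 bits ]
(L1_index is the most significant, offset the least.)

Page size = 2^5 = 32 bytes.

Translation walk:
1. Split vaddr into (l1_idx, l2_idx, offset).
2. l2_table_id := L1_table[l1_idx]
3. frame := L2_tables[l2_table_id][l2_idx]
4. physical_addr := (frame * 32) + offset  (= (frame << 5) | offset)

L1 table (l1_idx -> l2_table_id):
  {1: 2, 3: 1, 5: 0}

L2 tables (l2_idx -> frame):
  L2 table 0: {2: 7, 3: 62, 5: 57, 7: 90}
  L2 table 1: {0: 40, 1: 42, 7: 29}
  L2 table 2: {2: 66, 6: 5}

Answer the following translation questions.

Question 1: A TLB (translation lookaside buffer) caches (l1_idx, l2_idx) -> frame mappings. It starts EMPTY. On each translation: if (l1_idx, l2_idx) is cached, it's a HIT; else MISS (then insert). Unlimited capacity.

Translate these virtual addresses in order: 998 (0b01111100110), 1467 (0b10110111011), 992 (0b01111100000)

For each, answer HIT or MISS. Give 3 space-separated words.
Answer: MISS MISS HIT

Derivation:
vaddr=998: (3,7) not in TLB -> MISS, insert
vaddr=1467: (5,5) not in TLB -> MISS, insert
vaddr=992: (3,7) in TLB -> HIT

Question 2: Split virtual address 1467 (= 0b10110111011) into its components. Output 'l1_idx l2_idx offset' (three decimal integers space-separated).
Answer: 5 5 27

Derivation:
vaddr = 1467 = 0b10110111011
  top 3 bits -> l1_idx = 5
  next 3 bits -> l2_idx = 5
  bottom 5 bits -> offset = 27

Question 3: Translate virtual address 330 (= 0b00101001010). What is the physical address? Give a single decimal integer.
vaddr = 330 = 0b00101001010
Split: l1_idx=1, l2_idx=2, offset=10
L1[1] = 2
L2[2][2] = 66
paddr = 66 * 32 + 10 = 2122

Answer: 2122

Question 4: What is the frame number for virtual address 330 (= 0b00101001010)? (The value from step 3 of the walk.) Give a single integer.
vaddr = 330: l1_idx=1, l2_idx=2
L1[1] = 2; L2[2][2] = 66

Answer: 66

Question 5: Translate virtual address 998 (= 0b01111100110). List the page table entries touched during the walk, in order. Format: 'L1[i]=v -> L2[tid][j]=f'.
vaddr = 998 = 0b01111100110
Split: l1_idx=3, l2_idx=7, offset=6

Answer: L1[3]=1 -> L2[1][7]=29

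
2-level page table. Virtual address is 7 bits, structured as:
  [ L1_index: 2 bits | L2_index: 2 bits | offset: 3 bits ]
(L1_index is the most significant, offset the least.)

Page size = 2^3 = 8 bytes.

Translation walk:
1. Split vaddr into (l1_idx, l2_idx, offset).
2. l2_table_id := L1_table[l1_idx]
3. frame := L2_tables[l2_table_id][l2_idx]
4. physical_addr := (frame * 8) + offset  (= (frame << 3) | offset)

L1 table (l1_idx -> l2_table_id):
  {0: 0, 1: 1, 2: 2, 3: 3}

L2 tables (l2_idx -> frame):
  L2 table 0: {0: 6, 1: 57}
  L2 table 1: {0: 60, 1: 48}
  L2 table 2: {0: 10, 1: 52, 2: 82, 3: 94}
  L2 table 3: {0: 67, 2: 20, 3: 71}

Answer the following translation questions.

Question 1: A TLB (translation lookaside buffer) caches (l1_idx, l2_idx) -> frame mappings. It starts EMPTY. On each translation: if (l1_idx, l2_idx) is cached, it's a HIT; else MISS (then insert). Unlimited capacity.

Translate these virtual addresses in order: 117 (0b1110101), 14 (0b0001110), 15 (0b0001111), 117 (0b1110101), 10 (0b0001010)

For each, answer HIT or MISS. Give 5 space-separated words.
Answer: MISS MISS HIT HIT HIT

Derivation:
vaddr=117: (3,2) not in TLB -> MISS, insert
vaddr=14: (0,1) not in TLB -> MISS, insert
vaddr=15: (0,1) in TLB -> HIT
vaddr=117: (3,2) in TLB -> HIT
vaddr=10: (0,1) in TLB -> HIT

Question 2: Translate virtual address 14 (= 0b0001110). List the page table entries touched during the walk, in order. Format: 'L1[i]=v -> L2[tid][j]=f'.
vaddr = 14 = 0b0001110
Split: l1_idx=0, l2_idx=1, offset=6

Answer: L1[0]=0 -> L2[0][1]=57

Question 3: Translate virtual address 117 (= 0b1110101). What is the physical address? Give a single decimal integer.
Answer: 165

Derivation:
vaddr = 117 = 0b1110101
Split: l1_idx=3, l2_idx=2, offset=5
L1[3] = 3
L2[3][2] = 20
paddr = 20 * 8 + 5 = 165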